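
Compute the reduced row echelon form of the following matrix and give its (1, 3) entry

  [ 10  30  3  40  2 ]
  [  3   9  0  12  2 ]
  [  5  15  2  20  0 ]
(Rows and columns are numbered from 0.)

R1 -> 1/10·R1
  [ 1   3  3/10   4  1/5 ]
  [ 3   9     0  12    2 ]
  [ 5  15     2  20    0 ]
R2 -> R2 − 3·R1
  [ 1   3   3/10   4  1/5 ]
  [ 0   0  -9/10   0  7/5 ]
  [ 5  15      2  20    0 ]
R3 -> R3 − 5·R1
  [ 1  3   3/10  4  1/5 ]
  [ 0  0  -9/10  0  7/5 ]
  [ 0  0    1/2  0   -1 ]
R2 -> -10/9·R2
  [ 1  3  3/10  4    1/5 ]
  [ 0  0     1  0  -14/9 ]
  [ 0  0   1/2  0     -1 ]
R3 -> R3 − 1/2·R2
  [ 1  3  3/10  4    1/5 ]
  [ 0  0     1  0  -14/9 ]
  [ 0  0     0  0   -2/9 ]
R3 -> -9/2·R3
  [ 1  3  3/10  4    1/5 ]
  [ 0  0     1  0  -14/9 ]
  [ 0  0     0  0      1 ]
R2 -> R2 + 14/9·R3
  [ 1  3  3/10  4  1/5 ]
  [ 0  0     1  0    0 ]
  [ 0  0     0  0    1 ]
R1 -> R1 − 1/5·R3
  [ 1  3  3/10  4  0 ]
  [ 0  0     1  0  0 ]
  [ 0  0     0  0  1 ]
R1 -> R1 − 3/10·R2
  [ 1  3  0  4  0 ]
  [ 0  0  1  0  0 ]
  [ 0  0  0  0  1 ]

0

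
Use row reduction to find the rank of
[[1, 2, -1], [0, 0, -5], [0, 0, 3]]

rank = 2

Multiply r2 by -1/5.
  [ 1  2  -1 ]
  [ 0  0   1 ]
  [ 0  0   3 ]
Subtract 3 times r2 from r3.
  [ 1  2  -1 ]
  [ 0  0   1 ]
  [ 0  0   0 ]
Add r2 to r1.
  [ 1  2  0 ]
  [ 0  0  1 ]
  [ 0  0  0 ]
The reduced form has 2 nonzero rows.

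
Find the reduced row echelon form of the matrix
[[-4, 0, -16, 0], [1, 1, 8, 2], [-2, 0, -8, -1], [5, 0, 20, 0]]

R1 := -1/4·R1
R2 := R2 − R1
R3 := R3 + 2·R1
R4 := R4 − 5·R1
R3 := -1·R3
R2 := R2 − 2·R3

[[1, 0, 4, 0], [0, 1, 4, 0], [0, 0, 0, 1], [0, 0, 0, 0]]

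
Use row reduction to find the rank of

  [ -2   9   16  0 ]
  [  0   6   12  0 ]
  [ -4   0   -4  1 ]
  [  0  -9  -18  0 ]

Multiply R1 by -1/2.
  [  1  -9/2   -8  0 ]
  [  0     6   12  0 ]
  [ -4     0   -4  1 ]
  [  0    -9  -18  0 ]
Add 4 times R1 to R3.
  [ 1  -9/2   -8  0 ]
  [ 0     6   12  0 ]
  [ 0   -18  -36  1 ]
  [ 0    -9  -18  0 ]
Multiply R2 by 1/6.
  [ 1  -9/2   -8  0 ]
  [ 0     1    2  0 ]
  [ 0   -18  -36  1 ]
  [ 0    -9  -18  0 ]
Add 18 times R2 to R3.
  [ 1  -9/2   -8  0 ]
  [ 0     1    2  0 ]
  [ 0     0    0  1 ]
  [ 0    -9  -18  0 ]
Add 9 times R2 to R4.
  [ 1  -9/2  -8  0 ]
  [ 0     1   2  0 ]
  [ 0     0   0  1 ]
  [ 0     0   0  0 ]
Add 9/2 times R2 to R1.
  [ 1  0  1  0 ]
  [ 0  1  2  0 ]
  [ 0  0  0  1 ]
  [ 0  0  0  0 ]
The reduced form has 3 nonzero rows.

rank = 3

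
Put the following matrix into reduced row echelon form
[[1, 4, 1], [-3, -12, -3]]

r2 → r2 + 3·r1
  [ 1  4  1 ]
  [ 0  0  0 ]

[[1, 4, 1], [0, 0, 0]]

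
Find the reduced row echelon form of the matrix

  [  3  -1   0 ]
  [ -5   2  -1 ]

[[1, 0, -1], [0, 1, -3]]

r1 → 1/3·r1
r2 → r2 + 5·r1
r2 → 3·r2
r1 → r1 + 1/3·r2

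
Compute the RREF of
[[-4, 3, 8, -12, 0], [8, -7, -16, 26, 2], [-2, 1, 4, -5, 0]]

[[1, 0, -2, 3/2, 0], [0, 1, 0, -2, 0], [0, 0, 0, 0, 1]]

Multiply R1 by -1/4.
  [  1  -3/4   -2   3  0 ]
  [  8    -7  -16  26  2 ]
  [ -2     1    4  -5  0 ]
Subtract 8 times R1 from R2.
  [  1  -3/4  -2   3  0 ]
  [  0    -1   0   2  2 ]
  [ -2     1   4  -5  0 ]
Add 2 times R1 to R3.
  [ 1  -3/4  -2  3  0 ]
  [ 0    -1   0  2  2 ]
  [ 0  -1/2   0  1  0 ]
Multiply R2 by -1.
  [ 1  -3/4  -2   3   0 ]
  [ 0     1   0  -2  -2 ]
  [ 0  -1/2   0   1   0 ]
Add 1/2 times R2 to R3.
  [ 1  -3/4  -2   3   0 ]
  [ 0     1   0  -2  -2 ]
  [ 0     0   0   0  -1 ]
Multiply R3 by -1.
  [ 1  -3/4  -2   3   0 ]
  [ 0     1   0  -2  -2 ]
  [ 0     0   0   0   1 ]
Add 2 times R3 to R2.
  [ 1  -3/4  -2   3  0 ]
  [ 0     1   0  -2  0 ]
  [ 0     0   0   0  1 ]
Add 3/4 times R2 to R1.
  [ 1  0  -2  3/2  0 ]
  [ 0  1   0   -2  0 ]
  [ 0  0   0    0  1 ]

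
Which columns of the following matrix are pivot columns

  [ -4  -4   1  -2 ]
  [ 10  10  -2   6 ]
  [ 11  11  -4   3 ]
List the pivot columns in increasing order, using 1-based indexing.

Multiply r1 by -1/4.
  [  1   1  -1/4  1/2 ]
  [ 10  10    -2    6 ]
  [ 11  11    -4    3 ]
Subtract 10 times r1 from r2.
  [  1   1  -1/4  1/2 ]
  [  0   0   1/2    1 ]
  [ 11  11    -4    3 ]
Subtract 11 times r1 from r3.
  [ 1  1  -1/4   1/2 ]
  [ 0  0   1/2     1 ]
  [ 0  0  -5/4  -5/2 ]
Multiply r2 by 2.
  [ 1  1  -1/4   1/2 ]
  [ 0  0     1     2 ]
  [ 0  0  -5/4  -5/2 ]
Add 5/4 times r2 to r3.
  [ 1  1  -1/4  1/2 ]
  [ 0  0     1    2 ]
  [ 0  0     0    0 ]
Add 1/4 times r2 to r1.
  [ 1  1  0  1 ]
  [ 0  0  1  2 ]
  [ 0  0  0  0 ]
Pivot columns are the columns containing a leading 1.

1, 3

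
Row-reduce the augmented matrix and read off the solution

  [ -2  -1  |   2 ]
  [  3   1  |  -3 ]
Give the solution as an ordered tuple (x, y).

(-1, 0)

Multiply ρ1 by -1/2.
  [ 1  1/2  |  -1 ]
  [ 3    1  |  -3 ]
Subtract 3 times ρ1 from ρ2.
  [ 1   1/2  |  -1 ]
  [ 0  -1/2  |   0 ]
Multiply ρ2 by -2.
  [ 1  1/2  |  -1 ]
  [ 0    1  |   0 ]
Subtract 1/2 times ρ2 from ρ1.
  [ 1  0  |  -1 ]
  [ 0  1  |   0 ]
Reading off the last column: x = -1, y = 0.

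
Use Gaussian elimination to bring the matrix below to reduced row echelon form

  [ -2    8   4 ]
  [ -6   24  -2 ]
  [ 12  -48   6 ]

[[1, -4, 0], [0, 0, 1], [0, 0, 0]]

ρ1 := -1/2·ρ1
ρ2 := ρ2 + 6·ρ1
ρ3 := ρ3 − 12·ρ1
ρ2 := -1/14·ρ2
ρ3 := ρ3 − 30·ρ2
ρ1 := ρ1 + 2·ρ2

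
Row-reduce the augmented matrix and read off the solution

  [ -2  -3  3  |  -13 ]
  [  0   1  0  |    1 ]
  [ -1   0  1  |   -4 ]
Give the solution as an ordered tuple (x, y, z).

(2, 1, -2)

ρ1 -> -1/2·ρ1
  [  1  3/2  -3/2  |  13/2 ]
  [  0    1     0  |     1 ]
  [ -1    0     1  |    -4 ]
ρ3 -> ρ3 + ρ1
  [ 1  3/2  -3/2  |  13/2 ]
  [ 0    1     0  |     1 ]
  [ 0  3/2  -1/2  |   5/2 ]
ρ3 -> ρ3 − 3/2·ρ2
  [ 1  3/2  -3/2  |  13/2 ]
  [ 0    1     0  |     1 ]
  [ 0    0  -1/2  |     1 ]
ρ3 -> -2·ρ3
  [ 1  3/2  -3/2  |  13/2 ]
  [ 0    1     0  |     1 ]
  [ 0    0     1  |    -2 ]
ρ1 -> ρ1 + 3/2·ρ3
  [ 1  3/2  0  |  7/2 ]
  [ 0    1  0  |    1 ]
  [ 0    0  1  |   -2 ]
ρ1 -> ρ1 − 3/2·ρ2
  [ 1  0  0  |   2 ]
  [ 0  1  0  |   1 ]
  [ 0  0  1  |  -2 ]
Reading off the last column: x = 2, y = 1, z = -2.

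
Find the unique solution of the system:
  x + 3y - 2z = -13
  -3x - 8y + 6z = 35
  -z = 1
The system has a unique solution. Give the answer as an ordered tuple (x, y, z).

Form the augmented matrix and row-reduce:
  [  1   3  -2  |  -13 ]
  [ -3  -8   6  |   35 ]
  [  0   0  -1  |    1 ]
R2 ← R2 + 3·R1
  [ 1  3  -2  |  -13 ]
  [ 0  1   0  |   -4 ]
  [ 0  0  -1  |    1 ]
R3 ← -1·R3
  [ 1  3  -2  |  -13 ]
  [ 0  1   0  |   -4 ]
  [ 0  0   1  |   -1 ]
R1 ← R1 + 2·R3
  [ 1  3  0  |  -15 ]
  [ 0  1  0  |   -4 ]
  [ 0  0  1  |   -1 ]
R1 ← R1 − 3·R2
  [ 1  0  0  |  -3 ]
  [ 0  1  0  |  -4 ]
  [ 0  0  1  |  -1 ]
Reading off the last column: x = -3, y = -4, z = -1.

(-3, -4, -1)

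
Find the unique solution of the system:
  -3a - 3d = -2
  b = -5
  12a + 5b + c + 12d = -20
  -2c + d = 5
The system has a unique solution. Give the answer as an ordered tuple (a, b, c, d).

Form the augmented matrix and row-reduce:
  [ -3  0   0  -3  |   -2 ]
  [  0  1   0   0  |   -5 ]
  [ 12  5   1  12  |  -20 ]
  [  0  0  -2   1  |    5 ]
R1 -> -1/3·R1
  [  1  0   0   1  |  2/3 ]
  [  0  1   0   0  |   -5 ]
  [ 12  5   1  12  |  -20 ]
  [  0  0  -2   1  |    5 ]
R3 -> R3 − 12·R1
  [ 1  0   0  1  |  2/3 ]
  [ 0  1   0  0  |   -5 ]
  [ 0  5   1  0  |  -28 ]
  [ 0  0  -2  1  |    5 ]
R3 -> R3 − 5·R2
  [ 1  0   0  1  |  2/3 ]
  [ 0  1   0  0  |   -5 ]
  [ 0  0   1  0  |   -3 ]
  [ 0  0  -2  1  |    5 ]
R4 -> R4 + 2·R3
  [ 1  0  0  1  |  2/3 ]
  [ 0  1  0  0  |   -5 ]
  [ 0  0  1  0  |   -3 ]
  [ 0  0  0  1  |   -1 ]
R1 -> R1 − R4
  [ 1  0  0  0  |  5/3 ]
  [ 0  1  0  0  |   -5 ]
  [ 0  0  1  0  |   -3 ]
  [ 0  0  0  1  |   -1 ]
Reading off the last column: a = 5/3, b = -5, c = -3, d = -1.

(5/3, -5, -3, -1)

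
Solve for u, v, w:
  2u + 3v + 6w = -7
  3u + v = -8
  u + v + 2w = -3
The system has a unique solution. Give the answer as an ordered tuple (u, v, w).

Form the augmented matrix and row-reduce:
  [ 2  3  6  |  -7 ]
  [ 3  1  0  |  -8 ]
  [ 1  1  2  |  -3 ]
ρ1 := 1/2·ρ1
  [ 1  3/2  3  |  -7/2 ]
  [ 3    1  0  |    -8 ]
  [ 1    1  2  |    -3 ]
ρ2 := ρ2 − 3·ρ1
  [ 1   3/2   3  |  -7/2 ]
  [ 0  -7/2  -9  |   5/2 ]
  [ 1     1   2  |    -3 ]
ρ3 := ρ3 − ρ1
  [ 1   3/2   3  |  -7/2 ]
  [ 0  -7/2  -9  |   5/2 ]
  [ 0  -1/2  -1  |   1/2 ]
ρ2 := -2/7·ρ2
  [ 1   3/2     3  |  -7/2 ]
  [ 0     1  18/7  |  -5/7 ]
  [ 0  -1/2    -1  |   1/2 ]
ρ3 := ρ3 + 1/2·ρ2
  [ 1  3/2     3  |  -7/2 ]
  [ 0    1  18/7  |  -5/7 ]
  [ 0    0   2/7  |   1/7 ]
ρ3 := 7/2·ρ3
  [ 1  3/2     3  |  -7/2 ]
  [ 0    1  18/7  |  -5/7 ]
  [ 0    0     1  |   1/2 ]
ρ2 := ρ2 − 18/7·ρ3
  [ 1  3/2  3  |  -7/2 ]
  [ 0    1  0  |    -2 ]
  [ 0    0  1  |   1/2 ]
ρ1 := ρ1 − 3·ρ3
  [ 1  3/2  0  |   -5 ]
  [ 0    1  0  |   -2 ]
  [ 0    0  1  |  1/2 ]
ρ1 := ρ1 − 3/2·ρ2
  [ 1  0  0  |   -2 ]
  [ 0  1  0  |   -2 ]
  [ 0  0  1  |  1/2 ]
Reading off the last column: u = -2, v = -2, w = 1/2.

(-2, -2, 1/2)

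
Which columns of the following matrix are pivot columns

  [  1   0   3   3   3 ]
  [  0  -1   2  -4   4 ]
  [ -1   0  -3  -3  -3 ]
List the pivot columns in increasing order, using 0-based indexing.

0, 1

ρ3 ← ρ3 + ρ1
  [ 1   0  3   3  3 ]
  [ 0  -1  2  -4  4 ]
  [ 0   0  0   0  0 ]
ρ2 ← -1·ρ2
  [ 1  0   3  3   3 ]
  [ 0  1  -2  4  -4 ]
  [ 0  0   0  0   0 ]
Pivot columns are the columns containing a leading 1.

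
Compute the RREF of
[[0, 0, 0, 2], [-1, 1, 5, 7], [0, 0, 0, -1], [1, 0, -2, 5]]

R1 <-> R2
  [ -1  1   5   7 ]
  [  0  0   0   2 ]
  [  0  0   0  -1 ]
  [  1  0  -2   5 ]
R1 → -1·R1
  [ 1  -1  -5  -7 ]
  [ 0   0   0   2 ]
  [ 0   0   0  -1 ]
  [ 1   0  -2   5 ]
R4 → R4 − R1
  [ 1  -1  -5  -7 ]
  [ 0   0   0   2 ]
  [ 0   0   0  -1 ]
  [ 0   1   3  12 ]
R2 <-> R4
  [ 1  -1  -5  -7 ]
  [ 0   1   3  12 ]
  [ 0   0   0  -1 ]
  [ 0   0   0   2 ]
R3 → -1·R3
  [ 1  -1  -5  -7 ]
  [ 0   1   3  12 ]
  [ 0   0   0   1 ]
  [ 0   0   0   2 ]
R4 → R4 − 2·R3
  [ 1  -1  -5  -7 ]
  [ 0   1   3  12 ]
  [ 0   0   0   1 ]
  [ 0   0   0   0 ]
R2 → R2 − 12·R3
  [ 1  -1  -5  -7 ]
  [ 0   1   3   0 ]
  [ 0   0   0   1 ]
  [ 0   0   0   0 ]
R1 → R1 + 7·R3
  [ 1  -1  -5  0 ]
  [ 0   1   3  0 ]
  [ 0   0   0  1 ]
  [ 0   0   0  0 ]
R1 → R1 + R2
  [ 1  0  -2  0 ]
  [ 0  1   3  0 ]
  [ 0  0   0  1 ]
  [ 0  0   0  0 ]

[[1, 0, -2, 0], [0, 1, 3, 0], [0, 0, 0, 1], [0, 0, 0, 0]]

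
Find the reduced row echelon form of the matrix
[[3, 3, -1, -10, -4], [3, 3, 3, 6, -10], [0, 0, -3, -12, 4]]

ρ1 := 1/3·ρ1
  [ 1  1  -1/3  -10/3  -4/3 ]
  [ 3  3     3      6   -10 ]
  [ 0  0    -3    -12     4 ]
ρ2 := ρ2 − 3·ρ1
  [ 1  1  -1/3  -10/3  -4/3 ]
  [ 0  0     4     16    -6 ]
  [ 0  0    -3    -12     4 ]
ρ2 := 1/4·ρ2
  [ 1  1  -1/3  -10/3  -4/3 ]
  [ 0  0     1      4  -3/2 ]
  [ 0  0    -3    -12     4 ]
ρ3 := ρ3 + 3·ρ2
  [ 1  1  -1/3  -10/3  -4/3 ]
  [ 0  0     1      4  -3/2 ]
  [ 0  0     0      0  -1/2 ]
ρ3 := -2·ρ3
  [ 1  1  -1/3  -10/3  -4/3 ]
  [ 0  0     1      4  -3/2 ]
  [ 0  0     0      0     1 ]
ρ2 := ρ2 + 3/2·ρ3
  [ 1  1  -1/3  -10/3  -4/3 ]
  [ 0  0     1      4     0 ]
  [ 0  0     0      0     1 ]
ρ1 := ρ1 + 4/3·ρ3
  [ 1  1  -1/3  -10/3  0 ]
  [ 0  0     1      4  0 ]
  [ 0  0     0      0  1 ]
ρ1 := ρ1 + 1/3·ρ2
  [ 1  1  0  -2  0 ]
  [ 0  0  1   4  0 ]
  [ 0  0  0   0  1 ]

[[1, 1, 0, -2, 0], [0, 0, 1, 4, 0], [0, 0, 0, 0, 1]]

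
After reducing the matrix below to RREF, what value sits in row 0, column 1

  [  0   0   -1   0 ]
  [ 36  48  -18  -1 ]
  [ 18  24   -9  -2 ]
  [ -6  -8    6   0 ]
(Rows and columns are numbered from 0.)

Swap r1 and r2.
  [ 36  48  -18  -1 ]
  [  0   0   -1   0 ]
  [ 18  24   -9  -2 ]
  [ -6  -8    6   0 ]
Multiply r1 by 1/36.
  [  1  4/3  -1/2  -1/36 ]
  [  0    0    -1      0 ]
  [ 18   24    -9     -2 ]
  [ -6   -8     6      0 ]
Subtract 18 times r1 from r3.
  [  1  4/3  -1/2  -1/36 ]
  [  0    0    -1      0 ]
  [  0    0     0   -3/2 ]
  [ -6   -8     6      0 ]
Add 6 times r1 to r4.
  [ 1  4/3  -1/2  -1/36 ]
  [ 0    0    -1      0 ]
  [ 0    0     0   -3/2 ]
  [ 0    0     3   -1/6 ]
Multiply r2 by -1.
  [ 1  4/3  -1/2  -1/36 ]
  [ 0    0     1      0 ]
  [ 0    0     0   -3/2 ]
  [ 0    0     3   -1/6 ]
Subtract 3 times r2 from r4.
  [ 1  4/3  -1/2  -1/36 ]
  [ 0    0     1      0 ]
  [ 0    0     0   -3/2 ]
  [ 0    0     0   -1/6 ]
Multiply r3 by -2/3.
  [ 1  4/3  -1/2  -1/36 ]
  [ 0    0     1      0 ]
  [ 0    0     0      1 ]
  [ 0    0     0   -1/6 ]
Add 1/6 times r3 to r4.
  [ 1  4/3  -1/2  -1/36 ]
  [ 0    0     1      0 ]
  [ 0    0     0      1 ]
  [ 0    0     0      0 ]
Add 1/36 times r3 to r1.
  [ 1  4/3  -1/2  0 ]
  [ 0    0     1  0 ]
  [ 0    0     0  1 ]
  [ 0    0     0  0 ]
Add 1/2 times r2 to r1.
  [ 1  4/3  0  0 ]
  [ 0    0  1  0 ]
  [ 0    0  0  1 ]
  [ 0    0  0  0 ]

4/3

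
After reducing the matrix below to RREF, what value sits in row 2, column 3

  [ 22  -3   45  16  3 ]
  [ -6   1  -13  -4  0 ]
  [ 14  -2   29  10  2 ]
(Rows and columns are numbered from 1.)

r1 ← 1/22·r1
  [  1  -3/22  45/22  8/11  3/22 ]
  [ -6      1    -13    -4     0 ]
  [ 14     -2     29    10     2 ]
r2 ← r2 + 6·r1
  [  1  -3/22  45/22  8/11  3/22 ]
  [  0   2/11  -8/11  4/11  9/11 ]
  [ 14     -2     29    10     2 ]
r3 ← r3 − 14·r1
  [ 1  -3/22  45/22   8/11  3/22 ]
  [ 0   2/11  -8/11   4/11  9/11 ]
  [ 0  -1/11   4/11  -2/11  1/11 ]
r2 ← 11/2·r2
  [ 1  -3/22  45/22   8/11  3/22 ]
  [ 0      1     -4      2   9/2 ]
  [ 0  -1/11   4/11  -2/11  1/11 ]
r3 ← r3 + 1/11·r2
  [ 1  -3/22  45/22  8/11  3/22 ]
  [ 0      1     -4     2   9/2 ]
  [ 0      0      0     0   1/2 ]
r3 ← 2·r3
  [ 1  -3/22  45/22  8/11  3/22 ]
  [ 0      1     -4     2   9/2 ]
  [ 0      0      0     0     1 ]
r2 ← r2 − 9/2·r3
  [ 1  -3/22  45/22  8/11  3/22 ]
  [ 0      1     -4     2     0 ]
  [ 0      0      0     0     1 ]
r1 ← r1 − 3/22·r3
  [ 1  -3/22  45/22  8/11  0 ]
  [ 0      1     -4     2  0 ]
  [ 0      0      0     0  1 ]
r1 ← r1 + 3/22·r2
  [ 1  0  3/2  1  0 ]
  [ 0  1   -4  2  0 ]
  [ 0  0    0  0  1 ]

-4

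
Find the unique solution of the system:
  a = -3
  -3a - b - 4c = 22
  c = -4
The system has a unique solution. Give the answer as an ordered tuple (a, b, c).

Form the augmented matrix and row-reduce:
  [  1   0   0  |  -3 ]
  [ -3  -1  -4  |  22 ]
  [  0   0   1  |  -4 ]
R2 -> R2 + 3·R1
  [ 1   0   0  |  -3 ]
  [ 0  -1  -4  |  13 ]
  [ 0   0   1  |  -4 ]
R2 -> -1·R2
  [ 1  0  0  |   -3 ]
  [ 0  1  4  |  -13 ]
  [ 0  0  1  |   -4 ]
R2 -> R2 − 4·R3
  [ 1  0  0  |  -3 ]
  [ 0  1  0  |   3 ]
  [ 0  0  1  |  -4 ]
Reading off the last column: a = -3, b = 3, c = -4.

(-3, 3, -4)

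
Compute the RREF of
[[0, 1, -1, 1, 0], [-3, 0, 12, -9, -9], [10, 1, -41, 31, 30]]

Swap r1 and r2.
  [ -3  0   12  -9  -9 ]
  [  0  1   -1   1   0 ]
  [ 10  1  -41  31  30 ]
Multiply r1 by -1/3.
  [  1  0   -4   3   3 ]
  [  0  1   -1   1   0 ]
  [ 10  1  -41  31  30 ]
Subtract 10 times r1 from r3.
  [ 1  0  -4  3  3 ]
  [ 0  1  -1  1  0 ]
  [ 0  1  -1  1  0 ]
Subtract r2 from r3.
  [ 1  0  -4  3  3 ]
  [ 0  1  -1  1  0 ]
  [ 0  0   0  0  0 ]

[[1, 0, -4, 3, 3], [0, 1, -1, 1, 0], [0, 0, 0, 0, 0]]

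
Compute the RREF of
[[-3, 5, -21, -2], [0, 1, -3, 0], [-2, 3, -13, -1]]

ρ1 -> -1/3·ρ1
  [  1  -5/3    7  2/3 ]
  [  0     1   -3    0 ]
  [ -2     3  -13   -1 ]
ρ3 -> ρ3 + 2·ρ1
  [ 1  -5/3   7  2/3 ]
  [ 0     1  -3    0 ]
  [ 0  -1/3   1  1/3 ]
ρ3 -> ρ3 + 1/3·ρ2
  [ 1  -5/3   7  2/3 ]
  [ 0     1  -3    0 ]
  [ 0     0   0  1/3 ]
ρ3 -> 3·ρ3
  [ 1  -5/3   7  2/3 ]
  [ 0     1  -3    0 ]
  [ 0     0   0    1 ]
ρ1 -> ρ1 − 2/3·ρ3
  [ 1  -5/3   7  0 ]
  [ 0     1  -3  0 ]
  [ 0     0   0  1 ]
ρ1 -> ρ1 + 5/3·ρ2
  [ 1  0   2  0 ]
  [ 0  1  -3  0 ]
  [ 0  0   0  1 ]

[[1, 0, 2, 0], [0, 1, -3, 0], [0, 0, 0, 1]]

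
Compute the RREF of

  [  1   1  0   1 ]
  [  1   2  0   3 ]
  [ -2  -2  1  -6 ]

R2 -> R2 − R1
  [  1   1  0   1 ]
  [  0   1  0   2 ]
  [ -2  -2  1  -6 ]
R3 -> R3 + 2·R1
  [ 1  1  0   1 ]
  [ 0  1  0   2 ]
  [ 0  0  1  -4 ]
R1 -> R1 − R2
  [ 1  0  0  -1 ]
  [ 0  1  0   2 ]
  [ 0  0  1  -4 ]

[[1, 0, 0, -1], [0, 1, 0, 2], [0, 0, 1, -4]]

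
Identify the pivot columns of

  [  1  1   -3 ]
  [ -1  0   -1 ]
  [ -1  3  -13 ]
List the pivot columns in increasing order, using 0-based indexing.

R2 -> R2 + R1
  [  1  1   -3 ]
  [  0  1   -4 ]
  [ -1  3  -13 ]
R3 -> R3 + R1
  [ 1  1   -3 ]
  [ 0  1   -4 ]
  [ 0  4  -16 ]
R3 -> R3 − 4·R2
  [ 1  1  -3 ]
  [ 0  1  -4 ]
  [ 0  0   0 ]
R1 -> R1 − R2
  [ 1  0   1 ]
  [ 0  1  -4 ]
  [ 0  0   0 ]
Pivot columns are the columns containing a leading 1.

0, 1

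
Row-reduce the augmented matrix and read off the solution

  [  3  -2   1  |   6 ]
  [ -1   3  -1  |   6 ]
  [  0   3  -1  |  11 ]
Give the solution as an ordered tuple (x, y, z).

(5, 2, -5)

Multiply R1 by 1/3.
  [  1  -2/3  1/3  |   2 ]
  [ -1     3   -1  |   6 ]
  [  0     3   -1  |  11 ]
Add R1 to R2.
  [ 1  -2/3   1/3  |   2 ]
  [ 0   7/3  -2/3  |   8 ]
  [ 0     3    -1  |  11 ]
Multiply R2 by 3/7.
  [ 1  -2/3   1/3  |     2 ]
  [ 0     1  -2/7  |  24/7 ]
  [ 0     3    -1  |    11 ]
Subtract 3 times R2 from R3.
  [ 1  -2/3   1/3  |     2 ]
  [ 0     1  -2/7  |  24/7 ]
  [ 0     0  -1/7  |   5/7 ]
Multiply R3 by -7.
  [ 1  -2/3   1/3  |     2 ]
  [ 0     1  -2/7  |  24/7 ]
  [ 0     0     1  |    -5 ]
Add 2/7 times R3 to R2.
  [ 1  -2/3  1/3  |   2 ]
  [ 0     1    0  |   2 ]
  [ 0     0    1  |  -5 ]
Subtract 1/3 times R3 from R1.
  [ 1  -2/3  0  |  11/3 ]
  [ 0     1  0  |     2 ]
  [ 0     0  1  |    -5 ]
Add 2/3 times R2 to R1.
  [ 1  0  0  |   5 ]
  [ 0  1  0  |   2 ]
  [ 0  0  1  |  -5 ]
Reading off the last column: x = 5, y = 2, z = -5.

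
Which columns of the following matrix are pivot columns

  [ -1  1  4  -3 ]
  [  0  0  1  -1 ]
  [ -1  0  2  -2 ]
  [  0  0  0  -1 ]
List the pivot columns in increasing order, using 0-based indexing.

0, 1, 2, 3

ρ1 := -1·ρ1
  [  1  -1  -4   3 ]
  [  0   0   1  -1 ]
  [ -1   0   2  -2 ]
  [  0   0   0  -1 ]
ρ3 := ρ3 + ρ1
  [ 1  -1  -4   3 ]
  [ 0   0   1  -1 ]
  [ 0  -1  -2   1 ]
  [ 0   0   0  -1 ]
ρ2 <=> ρ3
  [ 1  -1  -4   3 ]
  [ 0  -1  -2   1 ]
  [ 0   0   1  -1 ]
  [ 0   0   0  -1 ]
ρ2 := -1·ρ2
  [ 1  -1  -4   3 ]
  [ 0   1   2  -1 ]
  [ 0   0   1  -1 ]
  [ 0   0   0  -1 ]
ρ4 := -1·ρ4
  [ 1  -1  -4   3 ]
  [ 0   1   2  -1 ]
  [ 0   0   1  -1 ]
  [ 0   0   0   1 ]
ρ3 := ρ3 + ρ4
  [ 1  -1  -4   3 ]
  [ 0   1   2  -1 ]
  [ 0   0   1   0 ]
  [ 0   0   0   1 ]
ρ2 := ρ2 + ρ4
  [ 1  -1  -4  3 ]
  [ 0   1   2  0 ]
  [ 0   0   1  0 ]
  [ 0   0   0  1 ]
ρ1 := ρ1 − 3·ρ4
  [ 1  -1  -4  0 ]
  [ 0   1   2  0 ]
  [ 0   0   1  0 ]
  [ 0   0   0  1 ]
ρ2 := ρ2 − 2·ρ3
  [ 1  -1  -4  0 ]
  [ 0   1   0  0 ]
  [ 0   0   1  0 ]
  [ 0   0   0  1 ]
ρ1 := ρ1 + 4·ρ3
  [ 1  -1  0  0 ]
  [ 0   1  0  0 ]
  [ 0   0  1  0 ]
  [ 0   0  0  1 ]
ρ1 := ρ1 + ρ2
  [ 1  0  0  0 ]
  [ 0  1  0  0 ]
  [ 0  0  1  0 ]
  [ 0  0  0  1 ]
Pivot columns are the columns containing a leading 1.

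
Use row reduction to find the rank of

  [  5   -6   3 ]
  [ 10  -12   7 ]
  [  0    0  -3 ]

rank = 2

R1 -> 1/5·R1
  [  1  -6/5  3/5 ]
  [ 10   -12    7 ]
  [  0     0   -3 ]
R2 -> R2 − 10·R1
  [ 1  -6/5  3/5 ]
  [ 0     0    1 ]
  [ 0     0   -3 ]
R3 -> R3 + 3·R2
  [ 1  -6/5  3/5 ]
  [ 0     0    1 ]
  [ 0     0    0 ]
R1 -> R1 − 3/5·R2
  [ 1  -6/5  0 ]
  [ 0     0  1 ]
  [ 0     0  0 ]
The reduced form has 2 nonzero rows.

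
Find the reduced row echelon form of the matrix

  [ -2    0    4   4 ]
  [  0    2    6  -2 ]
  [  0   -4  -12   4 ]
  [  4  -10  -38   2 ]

[[1, 0, -2, -2], [0, 1, 3, -1], [0, 0, 0, 0], [0, 0, 0, 0]]

R1 ← -1/2·R1
R4 ← R4 − 4·R1
R2 ← 1/2·R2
R3 ← R3 + 4·R2
R4 ← R4 + 10·R2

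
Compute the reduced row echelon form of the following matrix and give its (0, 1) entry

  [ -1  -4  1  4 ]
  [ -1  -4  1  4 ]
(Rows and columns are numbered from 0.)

4

Multiply ρ1 by -1.
  [  1   4  -1  -4 ]
  [ -1  -4   1   4 ]
Add ρ1 to ρ2.
  [ 1  4  -1  -4 ]
  [ 0  0   0   0 ]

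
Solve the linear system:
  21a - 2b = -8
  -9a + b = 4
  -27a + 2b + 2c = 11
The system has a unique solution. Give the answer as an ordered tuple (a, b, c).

(0, 4, 3/2)

Form the augmented matrix and row-reduce:
  [  21  -2  0  |  -8 ]
  [  -9   1  0  |   4 ]
  [ -27   2  2  |  11 ]
R1 := 1/21·R1
  [   1  -2/21  0  |  -8/21 ]
  [  -9      1  0  |      4 ]
  [ -27      2  2  |     11 ]
R2 := R2 + 9·R1
  [   1  -2/21  0  |  -8/21 ]
  [   0    1/7  0  |    4/7 ]
  [ -27      2  2  |     11 ]
R3 := R3 + 27·R1
  [ 1  -2/21  0  |  -8/21 ]
  [ 0    1/7  0  |    4/7 ]
  [ 0   -4/7  2  |    5/7 ]
R2 := 7·R2
  [ 1  -2/21  0  |  -8/21 ]
  [ 0      1  0  |      4 ]
  [ 0   -4/7  2  |    5/7 ]
R3 := R3 + 4/7·R2
  [ 1  -2/21  0  |  -8/21 ]
  [ 0      1  0  |      4 ]
  [ 0      0  2  |      3 ]
R3 := 1/2·R3
  [ 1  -2/21  0  |  -8/21 ]
  [ 0      1  0  |      4 ]
  [ 0      0  1  |    3/2 ]
R1 := R1 + 2/21·R2
  [ 1  0  0  |    0 ]
  [ 0  1  0  |    4 ]
  [ 0  0  1  |  3/2 ]
Reading off the last column: a = 0, b = 4, c = 3/2.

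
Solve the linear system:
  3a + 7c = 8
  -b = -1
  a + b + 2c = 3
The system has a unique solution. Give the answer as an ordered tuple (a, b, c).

Form the augmented matrix and row-reduce:
  [ 3   0  7  |   8 ]
  [ 0  -1  0  |  -1 ]
  [ 1   1  2  |   3 ]
R1 := 1/3·R1
  [ 1   0  7/3  |  8/3 ]
  [ 0  -1    0  |   -1 ]
  [ 1   1    2  |    3 ]
R3 := R3 − R1
  [ 1   0   7/3  |  8/3 ]
  [ 0  -1     0  |   -1 ]
  [ 0   1  -1/3  |  1/3 ]
R2 := -1·R2
  [ 1  0   7/3  |  8/3 ]
  [ 0  1     0  |    1 ]
  [ 0  1  -1/3  |  1/3 ]
R3 := R3 − R2
  [ 1  0   7/3  |   8/3 ]
  [ 0  1     0  |     1 ]
  [ 0  0  -1/3  |  -2/3 ]
R3 := -3·R3
  [ 1  0  7/3  |  8/3 ]
  [ 0  1    0  |    1 ]
  [ 0  0    1  |    2 ]
R1 := R1 − 7/3·R3
  [ 1  0  0  |  -2 ]
  [ 0  1  0  |   1 ]
  [ 0  0  1  |   2 ]
Reading off the last column: a = -2, b = 1, c = 2.

(-2, 1, 2)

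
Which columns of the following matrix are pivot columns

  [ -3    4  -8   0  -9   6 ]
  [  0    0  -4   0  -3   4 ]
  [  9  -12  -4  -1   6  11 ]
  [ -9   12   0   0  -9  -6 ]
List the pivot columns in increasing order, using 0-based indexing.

ρ1 := -1/3·ρ1
  [  1  -4/3  8/3   0   3  -2 ]
  [  0     0   -4   0  -3   4 ]
  [  9   -12   -4  -1   6  11 ]
  [ -9    12    0   0  -9  -6 ]
ρ3 := ρ3 − 9·ρ1
  [  1  -4/3  8/3   0    3  -2 ]
  [  0     0   -4   0   -3   4 ]
  [  0     0  -28  -1  -21  29 ]
  [ -9    12    0   0   -9  -6 ]
ρ4 := ρ4 + 9·ρ1
  [ 1  -4/3  8/3   0    3   -2 ]
  [ 0     0   -4   0   -3    4 ]
  [ 0     0  -28  -1  -21   29 ]
  [ 0     0   24   0   18  -24 ]
ρ2 := -1/4·ρ2
  [ 1  -4/3  8/3   0    3   -2 ]
  [ 0     0    1   0  3/4   -1 ]
  [ 0     0  -28  -1  -21   29 ]
  [ 0     0   24   0   18  -24 ]
ρ3 := ρ3 + 28·ρ2
  [ 1  -4/3  8/3   0    3   -2 ]
  [ 0     0    1   0  3/4   -1 ]
  [ 0     0    0  -1    0    1 ]
  [ 0     0   24   0   18  -24 ]
ρ4 := ρ4 − 24·ρ2
  [ 1  -4/3  8/3   0    3  -2 ]
  [ 0     0    1   0  3/4  -1 ]
  [ 0     0    0  -1    0   1 ]
  [ 0     0    0   0    0   0 ]
ρ3 := -1·ρ3
  [ 1  -4/3  8/3  0    3  -2 ]
  [ 0     0    1  0  3/4  -1 ]
  [ 0     0    0  1    0  -1 ]
  [ 0     0    0  0    0   0 ]
ρ1 := ρ1 − 8/3·ρ2
  [ 1  -4/3  0  0    1  2/3 ]
  [ 0     0  1  0  3/4   -1 ]
  [ 0     0  0  1    0   -1 ]
  [ 0     0  0  0    0    0 ]
Pivot columns are the columns containing a leading 1.

0, 2, 3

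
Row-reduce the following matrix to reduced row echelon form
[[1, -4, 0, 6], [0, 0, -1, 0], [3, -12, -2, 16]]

[[1, -4, 0, 0], [0, 0, 1, 0], [0, 0, 0, 1]]

R3 ← R3 − 3·R1
  [ 1  -4   0   6 ]
  [ 0   0  -1   0 ]
  [ 0   0  -2  -2 ]
R2 ← -1·R2
  [ 1  -4   0   6 ]
  [ 0   0   1   0 ]
  [ 0   0  -2  -2 ]
R3 ← R3 + 2·R2
  [ 1  -4  0   6 ]
  [ 0   0  1   0 ]
  [ 0   0  0  -2 ]
R3 ← -1/2·R3
  [ 1  -4  0  6 ]
  [ 0   0  1  0 ]
  [ 0   0  0  1 ]
R1 ← R1 − 6·R3
  [ 1  -4  0  0 ]
  [ 0   0  1  0 ]
  [ 0   0  0  1 ]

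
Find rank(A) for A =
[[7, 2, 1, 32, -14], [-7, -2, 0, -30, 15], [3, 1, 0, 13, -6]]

R1 -> 1/7·R1
  [  1  2/7  1/7  32/7  -2 ]
  [ -7   -2    0   -30  15 ]
  [  3    1    0    13  -6 ]
R2 -> R2 + 7·R1
  [ 1  2/7  1/7  32/7  -2 ]
  [ 0    0    1     2   1 ]
  [ 3    1    0    13  -6 ]
R3 -> R3 − 3·R1
  [ 1  2/7   1/7  32/7  -2 ]
  [ 0    0     1     2   1 ]
  [ 0  1/7  -3/7  -5/7   0 ]
R2 ↔ R3
  [ 1  2/7   1/7  32/7  -2 ]
  [ 0  1/7  -3/7  -5/7   0 ]
  [ 0    0     1     2   1 ]
R2 -> 7·R2
  [ 1  2/7  1/7  32/7  -2 ]
  [ 0    1   -3    -5   0 ]
  [ 0    0    1     2   1 ]
R2 -> R2 + 3·R3
  [ 1  2/7  1/7  32/7  -2 ]
  [ 0    1    0     1   3 ]
  [ 0    0    1     2   1 ]
R1 -> R1 − 1/7·R3
  [ 1  2/7  0  30/7  -15/7 ]
  [ 0    1  0     1      3 ]
  [ 0    0  1     2      1 ]
R1 -> R1 − 2/7·R2
  [ 1  0  0  4  -3 ]
  [ 0  1  0  1   3 ]
  [ 0  0  1  2   1 ]
The reduced form has 3 nonzero rows.

rank = 3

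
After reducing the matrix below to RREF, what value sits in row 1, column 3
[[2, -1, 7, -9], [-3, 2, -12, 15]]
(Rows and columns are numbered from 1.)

2

R1 → 1/2·R1
  [  1  -1/2  7/2  -9/2 ]
  [ -3     2  -12    15 ]
R2 → R2 + 3·R1
  [ 1  -1/2   7/2  -9/2 ]
  [ 0   1/2  -3/2   3/2 ]
R2 → 2·R2
  [ 1  -1/2  7/2  -9/2 ]
  [ 0     1   -3     3 ]
R1 → R1 + 1/2·R2
  [ 1  0   2  -3 ]
  [ 0  1  -3   3 ]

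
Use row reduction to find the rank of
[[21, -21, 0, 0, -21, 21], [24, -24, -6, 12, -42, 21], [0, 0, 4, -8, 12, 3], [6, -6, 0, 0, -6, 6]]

rank = 3

R1 -> 1/21·R1
R2 -> R2 − 24·R1
R4 -> R4 − 6·R1
R2 -> -1/6·R2
R3 -> R3 − 4·R2
R2 -> R2 − 1/2·R3
R1 -> R1 − R3
The reduced form has 3 nonzero rows.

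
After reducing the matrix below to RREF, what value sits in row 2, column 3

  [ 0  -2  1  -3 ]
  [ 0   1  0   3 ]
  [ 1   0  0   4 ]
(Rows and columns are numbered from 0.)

3

Swap ρ1 and ρ3.
  [ 1   0  0   4 ]
  [ 0   1  0   3 ]
  [ 0  -2  1  -3 ]
Add 2 times ρ2 to ρ3.
  [ 1  0  0  4 ]
  [ 0  1  0  3 ]
  [ 0  0  1  3 ]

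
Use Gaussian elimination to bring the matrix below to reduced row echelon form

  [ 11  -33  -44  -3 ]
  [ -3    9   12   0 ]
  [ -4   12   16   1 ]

Multiply r1 by 1/11.
Add 3 times r1 to r2.
Add 4 times r1 to r3.
Multiply r2 by -11/9.
Add 1/11 times r2 to r3.
Add 3/11 times r2 to r1.

[[1, -3, -4, 0], [0, 0, 0, 1], [0, 0, 0, 0]]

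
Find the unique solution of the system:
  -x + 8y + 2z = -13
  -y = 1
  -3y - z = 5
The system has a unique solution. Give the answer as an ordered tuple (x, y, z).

Form the augmented matrix and row-reduce:
  [ -1   8   2  |  -13 ]
  [  0  -1   0  |    1 ]
  [  0  -3  -1  |    5 ]
r1 := -1·r1
  [ 1  -8  -2  |  13 ]
  [ 0  -1   0  |   1 ]
  [ 0  -3  -1  |   5 ]
r2 := -1·r2
  [ 1  -8  -2  |  13 ]
  [ 0   1   0  |  -1 ]
  [ 0  -3  -1  |   5 ]
r3 := r3 + 3·r2
  [ 1  -8  -2  |  13 ]
  [ 0   1   0  |  -1 ]
  [ 0   0  -1  |   2 ]
r3 := -1·r3
  [ 1  -8  -2  |  13 ]
  [ 0   1   0  |  -1 ]
  [ 0   0   1  |  -2 ]
r1 := r1 + 2·r3
  [ 1  -8  0  |   9 ]
  [ 0   1  0  |  -1 ]
  [ 0   0  1  |  -2 ]
r1 := r1 + 8·r2
  [ 1  0  0  |   1 ]
  [ 0  1  0  |  -1 ]
  [ 0  0  1  |  -2 ]
Reading off the last column: x = 1, y = -1, z = -2.

(1, -1, -2)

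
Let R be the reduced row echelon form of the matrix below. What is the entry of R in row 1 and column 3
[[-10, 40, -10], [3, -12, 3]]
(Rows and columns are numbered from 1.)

1

r1 ← -1/10·r1
  [ 1   -4  1 ]
  [ 3  -12  3 ]
r2 ← r2 − 3·r1
  [ 1  -4  1 ]
  [ 0   0  0 ]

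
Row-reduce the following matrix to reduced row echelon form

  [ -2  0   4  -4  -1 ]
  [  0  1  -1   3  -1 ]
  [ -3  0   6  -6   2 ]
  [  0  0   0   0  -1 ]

[[1, 0, -2, 2, 0], [0, 1, -1, 3, 0], [0, 0, 0, 0, 1], [0, 0, 0, 0, 0]]

ρ1 ← -1/2·ρ1
  [  1  0  -2   2  1/2 ]
  [  0  1  -1   3   -1 ]
  [ -3  0   6  -6    2 ]
  [  0  0   0   0   -1 ]
ρ3 ← ρ3 + 3·ρ1
  [ 1  0  -2  2  1/2 ]
  [ 0  1  -1  3   -1 ]
  [ 0  0   0  0  7/2 ]
  [ 0  0   0  0   -1 ]
ρ3 ← 2/7·ρ3
  [ 1  0  -2  2  1/2 ]
  [ 0  1  -1  3   -1 ]
  [ 0  0   0  0    1 ]
  [ 0  0   0  0   -1 ]
ρ4 ← ρ4 + ρ3
  [ 1  0  -2  2  1/2 ]
  [ 0  1  -1  3   -1 ]
  [ 0  0   0  0    1 ]
  [ 0  0   0  0    0 ]
ρ2 ← ρ2 + ρ3
  [ 1  0  -2  2  1/2 ]
  [ 0  1  -1  3    0 ]
  [ 0  0   0  0    1 ]
  [ 0  0   0  0    0 ]
ρ1 ← ρ1 − 1/2·ρ3
  [ 1  0  -2  2  0 ]
  [ 0  1  -1  3  0 ]
  [ 0  0   0  0  1 ]
  [ 0  0   0  0  0 ]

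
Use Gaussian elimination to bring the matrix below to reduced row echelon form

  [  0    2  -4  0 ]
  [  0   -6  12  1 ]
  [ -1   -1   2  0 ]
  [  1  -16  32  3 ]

[[1, 0, 0, 0], [0, 1, -2, 0], [0, 0, 0, 1], [0, 0, 0, 0]]

R1 <=> R3
  [ -1   -1   2  0 ]
  [  0   -6  12  1 ]
  [  0    2  -4  0 ]
  [  1  -16  32  3 ]
R1 → -1·R1
  [ 1    1  -2  0 ]
  [ 0   -6  12  1 ]
  [ 0    2  -4  0 ]
  [ 1  -16  32  3 ]
R4 → R4 − R1
  [ 1    1  -2  0 ]
  [ 0   -6  12  1 ]
  [ 0    2  -4  0 ]
  [ 0  -17  34  3 ]
R2 → -1/6·R2
  [ 1    1  -2     0 ]
  [ 0    1  -2  -1/6 ]
  [ 0    2  -4     0 ]
  [ 0  -17  34     3 ]
R3 → R3 − 2·R2
  [ 1    1  -2     0 ]
  [ 0    1  -2  -1/6 ]
  [ 0    0   0   1/3 ]
  [ 0  -17  34     3 ]
R4 → R4 + 17·R2
  [ 1  1  -2     0 ]
  [ 0  1  -2  -1/6 ]
  [ 0  0   0   1/3 ]
  [ 0  0   0   1/6 ]
R3 → 3·R3
  [ 1  1  -2     0 ]
  [ 0  1  -2  -1/6 ]
  [ 0  0   0     1 ]
  [ 0  0   0   1/6 ]
R4 → R4 − 1/6·R3
  [ 1  1  -2     0 ]
  [ 0  1  -2  -1/6 ]
  [ 0  0   0     1 ]
  [ 0  0   0     0 ]
R2 → R2 + 1/6·R3
  [ 1  1  -2  0 ]
  [ 0  1  -2  0 ]
  [ 0  0   0  1 ]
  [ 0  0   0  0 ]
R1 → R1 − R2
  [ 1  0   0  0 ]
  [ 0  1  -2  0 ]
  [ 0  0   0  1 ]
  [ 0  0   0  0 ]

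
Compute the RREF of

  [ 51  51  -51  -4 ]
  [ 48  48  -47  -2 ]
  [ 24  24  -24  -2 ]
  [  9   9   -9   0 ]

R1 ← 1/51·R1
  [  1   1   -1  -4/51 ]
  [ 48  48  -47     -2 ]
  [ 24  24  -24     -2 ]
  [  9   9   -9      0 ]
R2 ← R2 − 48·R1
  [  1   1   -1  -4/51 ]
  [  0   0    1  30/17 ]
  [ 24  24  -24     -2 ]
  [  9   9   -9      0 ]
R3 ← R3 − 24·R1
  [ 1  1  -1  -4/51 ]
  [ 0  0   1  30/17 ]
  [ 0  0   0  -2/17 ]
  [ 9  9  -9      0 ]
R4 ← R4 − 9·R1
  [ 1  1  -1  -4/51 ]
  [ 0  0   1  30/17 ]
  [ 0  0   0  -2/17 ]
  [ 0  0   0  12/17 ]
R3 ← -17/2·R3
  [ 1  1  -1  -4/51 ]
  [ 0  0   1  30/17 ]
  [ 0  0   0      1 ]
  [ 0  0   0  12/17 ]
R4 ← R4 − 12/17·R3
  [ 1  1  -1  -4/51 ]
  [ 0  0   1  30/17 ]
  [ 0  0   0      1 ]
  [ 0  0   0      0 ]
R2 ← R2 − 30/17·R3
  [ 1  1  -1  -4/51 ]
  [ 0  0   1      0 ]
  [ 0  0   0      1 ]
  [ 0  0   0      0 ]
R1 ← R1 + 4/51·R3
  [ 1  1  -1  0 ]
  [ 0  0   1  0 ]
  [ 0  0   0  1 ]
  [ 0  0   0  0 ]
R1 ← R1 + R2
  [ 1  1  0  0 ]
  [ 0  0  1  0 ]
  [ 0  0  0  1 ]
  [ 0  0  0  0 ]

[[1, 1, 0, 0], [0, 0, 1, 0], [0, 0, 0, 1], [0, 0, 0, 0]]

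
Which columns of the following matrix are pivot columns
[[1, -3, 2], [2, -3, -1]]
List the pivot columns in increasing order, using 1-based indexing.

ρ2 → ρ2 − 2·ρ1
  [ 1  -3   2 ]
  [ 0   3  -5 ]
ρ2 → 1/3·ρ2
  [ 1  -3     2 ]
  [ 0   1  -5/3 ]
ρ1 → ρ1 + 3·ρ2
  [ 1  0    -3 ]
  [ 0  1  -5/3 ]
Pivot columns are the columns containing a leading 1.

1, 2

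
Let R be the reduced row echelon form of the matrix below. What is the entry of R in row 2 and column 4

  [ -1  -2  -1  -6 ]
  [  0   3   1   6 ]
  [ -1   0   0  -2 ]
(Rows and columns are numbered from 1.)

R1 ← -1·R1
  [  1  2  1   6 ]
  [  0  3  1   6 ]
  [ -1  0  0  -2 ]
R3 ← R3 + R1
  [ 1  2  1  6 ]
  [ 0  3  1  6 ]
  [ 0  2  1  4 ]
R2 ← 1/3·R2
  [ 1  2    1  6 ]
  [ 0  1  1/3  2 ]
  [ 0  2    1  4 ]
R3 ← R3 − 2·R2
  [ 1  2    1  6 ]
  [ 0  1  1/3  2 ]
  [ 0  0  1/3  0 ]
R3 ← 3·R3
  [ 1  2    1  6 ]
  [ 0  1  1/3  2 ]
  [ 0  0    1  0 ]
R2 ← R2 − 1/3·R3
  [ 1  2  1  6 ]
  [ 0  1  0  2 ]
  [ 0  0  1  0 ]
R1 ← R1 − R3
  [ 1  2  0  6 ]
  [ 0  1  0  2 ]
  [ 0  0  1  0 ]
R1 ← R1 − 2·R2
  [ 1  0  0  2 ]
  [ 0  1  0  2 ]
  [ 0  0  1  0 ]

2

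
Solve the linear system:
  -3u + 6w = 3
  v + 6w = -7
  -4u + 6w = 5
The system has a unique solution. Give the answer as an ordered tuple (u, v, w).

Form the augmented matrix and row-reduce:
  [ -3  0  6  |   3 ]
  [  0  1  6  |  -7 ]
  [ -4  0  6  |   5 ]
Multiply R1 by -1/3.
  [  1  0  -2  |  -1 ]
  [  0  1   6  |  -7 ]
  [ -4  0   6  |   5 ]
Add 4 times R1 to R3.
  [ 1  0  -2  |  -1 ]
  [ 0  1   6  |  -7 ]
  [ 0  0  -2  |   1 ]
Multiply R3 by -1/2.
  [ 1  0  -2  |    -1 ]
  [ 0  1   6  |    -7 ]
  [ 0  0   1  |  -1/2 ]
Subtract 6 times R3 from R2.
  [ 1  0  -2  |    -1 ]
  [ 0  1   0  |    -4 ]
  [ 0  0   1  |  -1/2 ]
Add 2 times R3 to R1.
  [ 1  0  0  |    -2 ]
  [ 0  1  0  |    -4 ]
  [ 0  0  1  |  -1/2 ]
Reading off the last column: u = -2, v = -4, w = -1/2.

(-2, -4, -1/2)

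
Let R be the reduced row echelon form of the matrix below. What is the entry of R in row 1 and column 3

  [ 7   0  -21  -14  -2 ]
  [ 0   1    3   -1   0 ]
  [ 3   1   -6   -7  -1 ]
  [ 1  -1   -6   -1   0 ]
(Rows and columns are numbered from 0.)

-1

Multiply r1 by 1/7.
  [ 1   0  -3  -2  -2/7 ]
  [ 0   1   3  -1     0 ]
  [ 3   1  -6  -7    -1 ]
  [ 1  -1  -6  -1     0 ]
Subtract 3 times r1 from r3.
  [ 1   0  -3  -2  -2/7 ]
  [ 0   1   3  -1     0 ]
  [ 0   1   3  -1  -1/7 ]
  [ 1  -1  -6  -1     0 ]
Subtract r1 from r4.
  [ 1   0  -3  -2  -2/7 ]
  [ 0   1   3  -1     0 ]
  [ 0   1   3  -1  -1/7 ]
  [ 0  -1  -3   1   2/7 ]
Subtract r2 from r3.
  [ 1   0  -3  -2  -2/7 ]
  [ 0   1   3  -1     0 ]
  [ 0   0   0   0  -1/7 ]
  [ 0  -1  -3   1   2/7 ]
Add r2 to r4.
  [ 1  0  -3  -2  -2/7 ]
  [ 0  1   3  -1     0 ]
  [ 0  0   0   0  -1/7 ]
  [ 0  0   0   0   2/7 ]
Multiply r3 by -7.
  [ 1  0  -3  -2  -2/7 ]
  [ 0  1   3  -1     0 ]
  [ 0  0   0   0     1 ]
  [ 0  0   0   0   2/7 ]
Subtract 2/7 times r3 from r4.
  [ 1  0  -3  -2  -2/7 ]
  [ 0  1   3  -1     0 ]
  [ 0  0   0   0     1 ]
  [ 0  0   0   0     0 ]
Add 2/7 times r3 to r1.
  [ 1  0  -3  -2  0 ]
  [ 0  1   3  -1  0 ]
  [ 0  0   0   0  1 ]
  [ 0  0   0   0  0 ]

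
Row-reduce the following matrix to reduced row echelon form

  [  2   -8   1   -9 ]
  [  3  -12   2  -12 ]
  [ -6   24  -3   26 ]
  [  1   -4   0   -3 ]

r1 → 1/2·r1
  [  1   -4  1/2  -9/2 ]
  [  3  -12    2   -12 ]
  [ -6   24   -3    26 ]
  [  1   -4    0    -3 ]
r2 → r2 − 3·r1
  [  1  -4  1/2  -9/2 ]
  [  0   0  1/2   3/2 ]
  [ -6  24   -3    26 ]
  [  1  -4    0    -3 ]
r3 → r3 + 6·r1
  [ 1  -4  1/2  -9/2 ]
  [ 0   0  1/2   3/2 ]
  [ 0   0    0    -1 ]
  [ 1  -4    0    -3 ]
r4 → r4 − r1
  [ 1  -4   1/2  -9/2 ]
  [ 0   0   1/2   3/2 ]
  [ 0   0     0    -1 ]
  [ 0   0  -1/2   3/2 ]
r2 → 2·r2
  [ 1  -4   1/2  -9/2 ]
  [ 0   0     1     3 ]
  [ 0   0     0    -1 ]
  [ 0   0  -1/2   3/2 ]
r4 → r4 + 1/2·r2
  [ 1  -4  1/2  -9/2 ]
  [ 0   0    1     3 ]
  [ 0   0    0    -1 ]
  [ 0   0    0     3 ]
r3 → -1·r3
  [ 1  -4  1/2  -9/2 ]
  [ 0   0    1     3 ]
  [ 0   0    0     1 ]
  [ 0   0    0     3 ]
r4 → r4 − 3·r3
  [ 1  -4  1/2  -9/2 ]
  [ 0   0    1     3 ]
  [ 0   0    0     1 ]
  [ 0   0    0     0 ]
r2 → r2 − 3·r3
  [ 1  -4  1/2  -9/2 ]
  [ 0   0    1     0 ]
  [ 0   0    0     1 ]
  [ 0   0    0     0 ]
r1 → r1 + 9/2·r3
  [ 1  -4  1/2  0 ]
  [ 0   0    1  0 ]
  [ 0   0    0  1 ]
  [ 0   0    0  0 ]
r1 → r1 − 1/2·r2
  [ 1  -4  0  0 ]
  [ 0   0  1  0 ]
  [ 0   0  0  1 ]
  [ 0   0  0  0 ]

[[1, -4, 0, 0], [0, 0, 1, 0], [0, 0, 0, 1], [0, 0, 0, 0]]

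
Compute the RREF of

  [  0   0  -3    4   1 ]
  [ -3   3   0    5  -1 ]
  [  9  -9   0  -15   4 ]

Swap ρ1 and ρ2.
  [ -3   3   0    5  -1 ]
  [  0   0  -3    4   1 ]
  [  9  -9   0  -15   4 ]
Multiply ρ1 by -1/3.
  [ 1  -1   0  -5/3  1/3 ]
  [ 0   0  -3     4    1 ]
  [ 9  -9   0   -15    4 ]
Subtract 9 times ρ1 from ρ3.
  [ 1  -1   0  -5/3  1/3 ]
  [ 0   0  -3     4    1 ]
  [ 0   0   0     0    1 ]
Multiply ρ2 by -1/3.
  [ 1  -1  0  -5/3   1/3 ]
  [ 0   0  1  -4/3  -1/3 ]
  [ 0   0  0     0     1 ]
Add 1/3 times ρ3 to ρ2.
  [ 1  -1  0  -5/3  1/3 ]
  [ 0   0  1  -4/3    0 ]
  [ 0   0  0     0    1 ]
Subtract 1/3 times ρ3 from ρ1.
  [ 1  -1  0  -5/3  0 ]
  [ 0   0  1  -4/3  0 ]
  [ 0   0  0     0  1 ]

[[1, -1, 0, -5/3, 0], [0, 0, 1, -4/3, 0], [0, 0, 0, 0, 1]]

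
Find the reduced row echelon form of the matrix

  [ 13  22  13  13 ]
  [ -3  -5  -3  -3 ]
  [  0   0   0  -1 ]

Multiply R1 by 1/13.
  [  1  22/13   1   1 ]
  [ -3     -5  -3  -3 ]
  [  0      0   0  -1 ]
Add 3 times R1 to R2.
  [ 1  22/13  1   1 ]
  [ 0   1/13  0   0 ]
  [ 0      0  0  -1 ]
Multiply R2 by 13.
  [ 1  22/13  1   1 ]
  [ 0      1  0   0 ]
  [ 0      0  0  -1 ]
Multiply R3 by -1.
  [ 1  22/13  1  1 ]
  [ 0      1  0  0 ]
  [ 0      0  0  1 ]
Subtract R3 from R1.
  [ 1  22/13  1  0 ]
  [ 0      1  0  0 ]
  [ 0      0  0  1 ]
Subtract 22/13 times R2 from R1.
  [ 1  0  1  0 ]
  [ 0  1  0  0 ]
  [ 0  0  0  1 ]

[[1, 0, 1, 0], [0, 1, 0, 0], [0, 0, 0, 1]]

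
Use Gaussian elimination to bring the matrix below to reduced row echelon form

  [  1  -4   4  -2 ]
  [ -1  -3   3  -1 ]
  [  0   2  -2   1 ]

[[1, 0, 0, 0], [0, 1, -1, 0], [0, 0, 0, 1]]

R2 ← R2 + R1
  [ 1  -4   4  -2 ]
  [ 0  -7   7  -3 ]
  [ 0   2  -2   1 ]
R2 ← -1/7·R2
  [ 1  -4   4   -2 ]
  [ 0   1  -1  3/7 ]
  [ 0   2  -2    1 ]
R3 ← R3 − 2·R2
  [ 1  -4   4   -2 ]
  [ 0   1  -1  3/7 ]
  [ 0   0   0  1/7 ]
R3 ← 7·R3
  [ 1  -4   4   -2 ]
  [ 0   1  -1  3/7 ]
  [ 0   0   0    1 ]
R2 ← R2 − 3/7·R3
  [ 1  -4   4  -2 ]
  [ 0   1  -1   0 ]
  [ 0   0   0   1 ]
R1 ← R1 + 2·R3
  [ 1  -4   4  0 ]
  [ 0   1  -1  0 ]
  [ 0   0   0  1 ]
R1 ← R1 + 4·R2
  [ 1  0   0  0 ]
  [ 0  1  -1  0 ]
  [ 0  0   0  1 ]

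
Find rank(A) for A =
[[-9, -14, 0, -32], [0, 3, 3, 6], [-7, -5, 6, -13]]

ρ1 -> -1/9·ρ1
  [  1  14/9  0  32/9 ]
  [  0     3  3     6 ]
  [ -7    -5  6   -13 ]
ρ3 -> ρ3 + 7·ρ1
  [ 1  14/9  0   32/9 ]
  [ 0     3  3      6 ]
  [ 0  53/9  6  107/9 ]
ρ2 -> 1/3·ρ2
  [ 1  14/9  0   32/9 ]
  [ 0     1  1      2 ]
  [ 0  53/9  6  107/9 ]
ρ3 -> ρ3 − 53/9·ρ2
  [ 1  14/9    0  32/9 ]
  [ 0     1    1     2 ]
  [ 0     0  1/9   1/9 ]
ρ3 -> 9·ρ3
  [ 1  14/9  0  32/9 ]
  [ 0     1  1     2 ]
  [ 0     0  1     1 ]
ρ2 -> ρ2 − ρ3
  [ 1  14/9  0  32/9 ]
  [ 0     1  0     1 ]
  [ 0     0  1     1 ]
ρ1 -> ρ1 − 14/9·ρ2
  [ 1  0  0  2 ]
  [ 0  1  0  1 ]
  [ 0  0  1  1 ]
The reduced form has 3 nonzero rows.

rank = 3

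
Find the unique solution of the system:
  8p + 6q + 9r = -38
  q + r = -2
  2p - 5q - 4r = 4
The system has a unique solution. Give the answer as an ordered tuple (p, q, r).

(-4, -4, 2)

Form the augmented matrix and row-reduce:
  [ 8   6   9  |  -38 ]
  [ 0   1   1  |   -2 ]
  [ 2  -5  -4  |    4 ]
r1 -> 1/8·r1
  [ 1  3/4  9/8  |  -19/4 ]
  [ 0    1    1  |     -2 ]
  [ 2   -5   -4  |      4 ]
r3 -> r3 − 2·r1
  [ 1    3/4    9/8  |  -19/4 ]
  [ 0      1      1  |     -2 ]
  [ 0  -13/2  -25/4  |   27/2 ]
r3 -> r3 + 13/2·r2
  [ 1  3/4  9/8  |  -19/4 ]
  [ 0    1    1  |     -2 ]
  [ 0    0  1/4  |    1/2 ]
r3 -> 4·r3
  [ 1  3/4  9/8  |  -19/4 ]
  [ 0    1    1  |     -2 ]
  [ 0    0    1  |      2 ]
r2 -> r2 − r3
  [ 1  3/4  9/8  |  -19/4 ]
  [ 0    1    0  |     -4 ]
  [ 0    0    1  |      2 ]
r1 -> r1 − 9/8·r3
  [ 1  3/4  0  |  -7 ]
  [ 0    1  0  |  -4 ]
  [ 0    0  1  |   2 ]
r1 -> r1 − 3/4·r2
  [ 1  0  0  |  -4 ]
  [ 0  1  0  |  -4 ]
  [ 0  0  1  |   2 ]
Reading off the last column: p = -4, q = -4, r = 2.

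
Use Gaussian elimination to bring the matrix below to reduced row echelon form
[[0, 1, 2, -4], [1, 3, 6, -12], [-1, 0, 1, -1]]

Swap r1 and r2.
  [  1  3  6  -12 ]
  [  0  1  2   -4 ]
  [ -1  0  1   -1 ]
Add r1 to r3.
  [ 1  3  6  -12 ]
  [ 0  1  2   -4 ]
  [ 0  3  7  -13 ]
Subtract 3 times r2 from r3.
  [ 1  3  6  -12 ]
  [ 0  1  2   -4 ]
  [ 0  0  1   -1 ]
Subtract 2 times r3 from r2.
  [ 1  3  6  -12 ]
  [ 0  1  0   -2 ]
  [ 0  0  1   -1 ]
Subtract 6 times r3 from r1.
  [ 1  3  0  -6 ]
  [ 0  1  0  -2 ]
  [ 0  0  1  -1 ]
Subtract 3 times r2 from r1.
  [ 1  0  0   0 ]
  [ 0  1  0  -2 ]
  [ 0  0  1  -1 ]

[[1, 0, 0, 0], [0, 1, 0, -2], [0, 0, 1, -1]]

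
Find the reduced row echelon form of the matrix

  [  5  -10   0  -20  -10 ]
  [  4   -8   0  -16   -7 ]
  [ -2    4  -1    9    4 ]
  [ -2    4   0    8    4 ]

R1 ← 1/5·R1
R2 ← R2 − 4·R1
R3 ← R3 + 2·R1
R4 ← R4 + 2·R1
R2 <=> R3
R2 ← -1·R2
R1 ← R1 + 2·R3

[[1, -2, 0, -4, 0], [0, 0, 1, -1, 0], [0, 0, 0, 0, 1], [0, 0, 0, 0, 0]]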